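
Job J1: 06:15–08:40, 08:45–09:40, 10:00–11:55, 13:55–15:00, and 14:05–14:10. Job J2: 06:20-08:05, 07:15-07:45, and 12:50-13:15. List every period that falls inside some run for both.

06:20–08:05

Merge the first list: 06:15–08:40, 08:45–09:40, 10:00–11:55, 13:55–15:00.
Merge the second list: 06:20–08:05, 12:50–13:15.
06:15–08:40 meets the second set on 06:20–08:05.
08:45–09:40: no overlap with the second set.
10:00–11:55: no overlap with the second set.
13:55–15:00: no overlap with the second set.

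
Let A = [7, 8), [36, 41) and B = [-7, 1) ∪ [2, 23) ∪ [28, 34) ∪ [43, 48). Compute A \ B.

[7, 8): fully covered by B → removed.
[36, 41): no B overlap → unchanged.

[36, 41)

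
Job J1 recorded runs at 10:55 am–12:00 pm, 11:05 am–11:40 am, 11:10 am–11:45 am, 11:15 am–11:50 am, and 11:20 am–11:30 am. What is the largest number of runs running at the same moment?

5

Walk the sorted start/end points keeping a running depth.
The depth first hits 5 at 11:20 am.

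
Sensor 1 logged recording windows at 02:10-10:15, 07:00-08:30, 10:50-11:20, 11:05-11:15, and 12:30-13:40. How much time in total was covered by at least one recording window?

Merged: 02:10–10:15, 10:50–11:20, 12:30–13:40.
Lengths: 8 h 5 min + 30 min + 1 h 10 min = 9 h 45 min.

9 h 45 min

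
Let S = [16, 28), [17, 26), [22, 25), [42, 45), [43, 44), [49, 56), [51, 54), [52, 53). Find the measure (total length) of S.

Merged: [16, 28), [42, 45), [49, 56).
Lengths: 12 + 3 + 7 = 22.

22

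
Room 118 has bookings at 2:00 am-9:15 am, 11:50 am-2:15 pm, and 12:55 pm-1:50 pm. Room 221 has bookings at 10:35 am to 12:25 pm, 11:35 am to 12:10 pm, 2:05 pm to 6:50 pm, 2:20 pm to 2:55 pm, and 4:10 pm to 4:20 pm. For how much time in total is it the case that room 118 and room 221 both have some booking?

45 min

Merge the first list: 2:00 am–9:15 am, 11:50 am–2:15 pm.
Merge the second list: 10:35 am–12:25 pm, 2:05 pm–6:50 pm.
A ∩ B = 11:50 am–12:25 pm, 2:05 pm–2:15 pm.
Total: 35 min + 10 min = 45 min.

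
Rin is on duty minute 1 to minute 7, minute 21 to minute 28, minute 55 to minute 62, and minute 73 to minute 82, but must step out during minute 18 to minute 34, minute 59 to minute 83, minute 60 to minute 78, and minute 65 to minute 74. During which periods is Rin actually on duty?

Second set merges to minute 18 to minute 34, minute 59 to minute 83.
minute 1 to minute 7 is untouched.
minute 21 to minute 28 lies entirely inside B → drops out.
minute 55 to minute 62 with B removed leaves minute 55 to minute 59.
minute 73 to minute 82 lies entirely inside B → drops out.

minute 1 to minute 7, minute 55 to minute 59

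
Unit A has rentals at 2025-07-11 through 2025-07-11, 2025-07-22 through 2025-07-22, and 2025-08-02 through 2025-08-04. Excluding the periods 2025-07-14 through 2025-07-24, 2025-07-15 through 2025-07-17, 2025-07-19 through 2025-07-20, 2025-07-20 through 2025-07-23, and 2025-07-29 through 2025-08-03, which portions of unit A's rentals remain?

2025-07-11 through 2025-07-11, 2025-08-04 through 2025-08-04

B, merged: 2025-07-14 through 2025-07-24, 2025-07-29 through 2025-08-03.
2025-07-11 through 2025-07-11 is untouched.
2025-07-22 through 2025-07-22 lies entirely inside B → drops out.
2025-08-02 through 2025-08-04 with B removed leaves 2025-08-04 through 2025-08-04.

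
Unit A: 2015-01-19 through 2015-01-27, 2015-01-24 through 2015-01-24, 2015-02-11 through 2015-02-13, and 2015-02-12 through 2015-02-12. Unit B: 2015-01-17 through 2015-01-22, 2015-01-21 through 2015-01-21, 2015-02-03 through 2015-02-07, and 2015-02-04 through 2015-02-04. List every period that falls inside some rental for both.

First set merges to 2015-01-19 through 2015-01-27, 2015-02-11 through 2015-02-13.
Second set merges to 2015-01-17 through 2015-01-22, 2015-02-03 through 2015-02-07.
2015-01-19 through 2015-01-27 overlaps B on 2015-01-19 through 2015-01-22.
2015-02-11 through 2015-02-13 falls entirely outside B.

2015-01-19 through 2015-01-22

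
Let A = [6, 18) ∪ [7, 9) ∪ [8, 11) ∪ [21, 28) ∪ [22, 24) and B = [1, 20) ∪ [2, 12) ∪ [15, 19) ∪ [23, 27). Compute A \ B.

First set merges to [6, 18), [21, 28).
Second set merges to [1, 20), [23, 27).
[6, 18): entirely removed.
[21, 28) \ B = [21, 23), [27, 28).

[21, 23) ∪ [27, 28)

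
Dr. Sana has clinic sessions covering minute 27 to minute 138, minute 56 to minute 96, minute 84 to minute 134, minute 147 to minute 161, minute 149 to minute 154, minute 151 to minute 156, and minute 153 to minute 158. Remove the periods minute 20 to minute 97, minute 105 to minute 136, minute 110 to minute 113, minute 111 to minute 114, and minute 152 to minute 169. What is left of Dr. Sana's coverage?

minute 97 to minute 105, minute 136 to minute 138, minute 147 to minute 152

First set merges to minute 27 to minute 138, minute 147 to minute 161.
Second set merges to minute 20 to minute 97, minute 105 to minute 136, minute 152 to minute 169.
minute 27 to minute 138 \ B = minute 97 to minute 105, minute 136 to minute 138.
minute 147 to minute 161 \ B = minute 147 to minute 152.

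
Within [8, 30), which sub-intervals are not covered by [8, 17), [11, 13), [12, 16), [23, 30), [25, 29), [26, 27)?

[17, 23)

After merging, the occupied span is [8, 17), [23, 30).
Gaps within [8, 30): [17, 23).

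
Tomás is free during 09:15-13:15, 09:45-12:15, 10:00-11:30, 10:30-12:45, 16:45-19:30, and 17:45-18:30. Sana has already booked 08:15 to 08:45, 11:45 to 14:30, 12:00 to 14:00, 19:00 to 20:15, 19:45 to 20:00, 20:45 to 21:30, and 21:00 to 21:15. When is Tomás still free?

Merge the first list: 09:15-13:15, 16:45-19:30.
Merge the second list: 08:15-08:45, 11:45-14:30, 19:00-20:15, 20:45-21:30.
09:15-13:15 minus B → 09:15-11:45.
16:45-19:30 minus B → 16:45-19:00.

09:15-11:45, 16:45-19:00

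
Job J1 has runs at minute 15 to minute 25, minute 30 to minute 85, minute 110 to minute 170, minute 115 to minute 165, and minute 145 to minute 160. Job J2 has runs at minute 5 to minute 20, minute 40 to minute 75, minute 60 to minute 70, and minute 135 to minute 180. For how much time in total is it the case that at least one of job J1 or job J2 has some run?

A, merged: minute 15 to minute 25, minute 30 to minute 85, minute 110 to minute 170.
B, merged: minute 5 to minute 20, minute 40 to minute 75, minute 135 to minute 180.
A ∪ B = minute 5 to minute 25, minute 30 to minute 85, minute 110 to minute 180.
Total: 20 minutes + 55 minutes + 70 minutes = 145 minutes.

145 minutes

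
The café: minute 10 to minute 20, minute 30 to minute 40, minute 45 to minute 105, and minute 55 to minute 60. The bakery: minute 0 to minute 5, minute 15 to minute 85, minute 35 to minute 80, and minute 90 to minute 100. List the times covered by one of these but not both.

minute 0 to minute 5, minute 10 to minute 15, minute 20 to minute 30, minute 40 to minute 45, minute 85 to minute 90, minute 100 to minute 105

First set merges to minute 10 to minute 20, minute 30 to minute 40, minute 45 to minute 105.
Second set merges to minute 0 to minute 5, minute 15 to minute 85, minute 90 to minute 100.
A \ B = minute 10 to minute 15, minute 85 to minute 90, minute 100 to minute 105.
B \ A = minute 0 to minute 5, minute 20 to minute 30, minute 40 to minute 45.
Union of the two gives the symmetric difference.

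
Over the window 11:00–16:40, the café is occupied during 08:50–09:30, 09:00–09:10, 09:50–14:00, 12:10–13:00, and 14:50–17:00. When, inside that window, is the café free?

After merging, the occupied span is 08:50–09:30, 09:50–14:00, 14:50–17:00.
Uncovered inside 11:00–16:40: 14:00–14:50.

14:00–14:50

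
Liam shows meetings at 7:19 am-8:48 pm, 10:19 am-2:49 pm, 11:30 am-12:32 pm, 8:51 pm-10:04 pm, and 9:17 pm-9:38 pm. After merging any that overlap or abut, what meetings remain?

7:19 am–8:48 pm, 8:51 pm–10:04 pm

10:19 am–2:49 pm overlaps/touches 7:19 am–8:48 pm → extend to 7:19 am–8:48 pm.
11:30 am–12:32 pm overlaps/touches 7:19 am–8:48 pm → extend to 7:19 am–8:48 pm.
8:51 pm–10:04 pm is disjoint → start new block.
9:17 pm–9:38 pm overlaps/touches 8:51 pm–10:04 pm → extend to 8:51 pm–10:04 pm.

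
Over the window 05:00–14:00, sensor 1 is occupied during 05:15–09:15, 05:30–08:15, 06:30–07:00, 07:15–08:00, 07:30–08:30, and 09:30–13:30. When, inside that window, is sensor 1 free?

05:00–05:15, 09:15–09:30, 13:30–14:00

Covered (merged): 05:15–09:15, 09:30–13:30.
Complement within 05:00–14:00: 05:00–05:15, 09:15–09:30, 13:30–14:00.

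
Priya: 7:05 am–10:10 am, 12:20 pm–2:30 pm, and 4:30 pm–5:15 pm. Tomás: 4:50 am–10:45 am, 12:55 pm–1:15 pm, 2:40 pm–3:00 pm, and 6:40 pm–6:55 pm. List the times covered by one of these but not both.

4:50 am-7:05 am, 10:10 am-10:45 am, 12:20 pm-12:55 pm, 1:15 pm-2:30 pm, 2:40 pm-3:00 pm, 4:30 pm-5:15 pm, 6:40 pm-6:55 pm

A but not B: 12:20 pm-12:55 pm, 1:15 pm-2:30 pm, 4:30 pm-5:15 pm.
B but not A: 4:50 am-7:05 am, 10:10 am-10:45 am, 2:40 pm-3:00 pm, 6:40 pm-6:55 pm.
Combining gives A △ B.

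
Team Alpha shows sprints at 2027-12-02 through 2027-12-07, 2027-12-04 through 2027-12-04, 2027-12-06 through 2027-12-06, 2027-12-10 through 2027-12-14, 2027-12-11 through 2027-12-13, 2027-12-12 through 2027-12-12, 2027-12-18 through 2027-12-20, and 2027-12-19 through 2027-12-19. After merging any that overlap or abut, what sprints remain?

2027-12-02 through 2027-12-07, 2027-12-10 through 2027-12-14, 2027-12-18 through 2027-12-20

2027-12-04 through 2027-12-04 overlaps/touches 2027-12-02 through 2027-12-07 → extend to 2027-12-02 through 2027-12-07.
2027-12-06 through 2027-12-06 overlaps/touches 2027-12-02 through 2027-12-07 → extend to 2027-12-02 through 2027-12-07.
2027-12-10 through 2027-12-14 is disjoint → start new block.
2027-12-11 through 2027-12-13 overlaps/touches 2027-12-10 through 2027-12-14 → extend to 2027-12-10 through 2027-12-14.
2027-12-12 through 2027-12-12 overlaps/touches 2027-12-10 through 2027-12-14 → extend to 2027-12-10 through 2027-12-14.
2027-12-18 through 2027-12-20 is disjoint → start new block.
2027-12-19 through 2027-12-19 overlaps/touches 2027-12-18 through 2027-12-20 → extend to 2027-12-18 through 2027-12-20.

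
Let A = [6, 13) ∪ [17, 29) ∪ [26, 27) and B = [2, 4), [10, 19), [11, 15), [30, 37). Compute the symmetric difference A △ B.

Merge the first list: [6, 13), [17, 29).
Merge the second list: [2, 4), [10, 19), [30, 37).
A \ B = [6, 10), [19, 29).
B \ A = [2, 4), [13, 17), [30, 37).
Union of the two gives the symmetric difference.

[2, 4) ∪ [6, 10) ∪ [13, 17) ∪ [19, 29) ∪ [30, 37)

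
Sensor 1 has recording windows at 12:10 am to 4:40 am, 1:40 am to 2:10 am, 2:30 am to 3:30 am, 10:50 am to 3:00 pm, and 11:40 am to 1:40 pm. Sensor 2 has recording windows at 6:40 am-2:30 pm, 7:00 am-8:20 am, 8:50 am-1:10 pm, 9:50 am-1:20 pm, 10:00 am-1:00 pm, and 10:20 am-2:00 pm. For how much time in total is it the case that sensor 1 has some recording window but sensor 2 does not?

First set merges to 12:10 am-4:40 am, 10:50 am-3:00 pm.
Second set merges to 6:40 am-2:30 pm.
A \ B = 12:10 am-4:40 am, 2:30 pm-3:00 pm.
Total: 4 h 30 min + 30 min = 5 h.

5 h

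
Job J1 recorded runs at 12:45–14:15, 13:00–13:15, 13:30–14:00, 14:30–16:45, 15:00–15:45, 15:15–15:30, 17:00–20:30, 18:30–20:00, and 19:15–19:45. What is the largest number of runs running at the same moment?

At 15:15, 3 of the intervals are simultaneously active.
No point has more.

3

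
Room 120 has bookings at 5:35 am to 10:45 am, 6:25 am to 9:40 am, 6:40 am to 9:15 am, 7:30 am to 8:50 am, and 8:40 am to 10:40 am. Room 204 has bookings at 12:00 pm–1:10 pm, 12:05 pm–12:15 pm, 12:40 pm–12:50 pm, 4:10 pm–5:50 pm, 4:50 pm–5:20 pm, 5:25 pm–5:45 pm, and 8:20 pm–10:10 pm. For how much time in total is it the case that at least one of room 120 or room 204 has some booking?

9 h 50 min

Merge the first list: 5:35 am–10:45 am.
Merge the second list: 12:00 pm–1:10 pm, 4:10 pm–5:50 pm, 8:20 pm–10:10 pm.
A ∪ B = 5:35 am–10:45 am, 12:00 pm–1:10 pm, 4:10 pm–5:50 pm, 8:20 pm–10:10 pm.
Total: 5 h 10 min + 1 h 10 min + 1 h 40 min + 1 h 50 min = 9 h 50 min.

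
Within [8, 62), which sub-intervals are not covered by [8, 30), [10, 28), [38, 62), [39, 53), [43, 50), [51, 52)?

The merged coverage is [8, 30), [38, 62).
Complement within [8, 62): [30, 38).

[30, 38)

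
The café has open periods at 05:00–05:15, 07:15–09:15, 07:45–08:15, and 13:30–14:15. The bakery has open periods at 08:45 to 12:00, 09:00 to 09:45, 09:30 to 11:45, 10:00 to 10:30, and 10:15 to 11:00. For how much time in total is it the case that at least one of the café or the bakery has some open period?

5 h 45 min

First set merges to 05:00–05:15, 07:15–09:15, 13:30–14:15.
Second set merges to 08:45–12:00.
A ∪ B = 05:00–05:15, 07:15–12:00, 13:30–14:15.
Total: 15 min + 4 h 45 min + 45 min = 5 h 45 min.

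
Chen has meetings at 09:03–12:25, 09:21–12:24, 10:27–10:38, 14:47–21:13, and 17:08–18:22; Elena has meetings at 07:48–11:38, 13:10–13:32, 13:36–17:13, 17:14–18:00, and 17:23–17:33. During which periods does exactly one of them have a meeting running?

07:48–09:03, 11:38–12:25, 13:10–13:32, 13:36–14:47, 17:13–17:14, 18:00–21:13

A, merged: 09:03–12:25, 14:47–21:13.
B, merged: 07:48–11:38, 13:10–13:32, 13:36–17:13, 17:14–18:00.
A \ B = 11:38–12:25, 17:13–17:14, 18:00–21:13.
B \ A = 07:48–09:03, 13:10–13:32, 13:36–14:47.
Union of the two gives the symmetric difference.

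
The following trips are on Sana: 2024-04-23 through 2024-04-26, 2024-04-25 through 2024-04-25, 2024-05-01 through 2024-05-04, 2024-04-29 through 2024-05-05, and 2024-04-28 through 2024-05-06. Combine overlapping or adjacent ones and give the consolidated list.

2024-04-23 through 2024-04-26, 2024-04-28 through 2024-05-06

Sort by start: 2024-04-23 through 2024-04-26, 2024-04-25 through 2024-04-25, 2024-04-28 through 2024-05-06, 2024-04-29 through 2024-05-05, 2024-05-01 through 2024-05-04.
2024-04-25 through 2024-04-25 overlaps/touches 2024-04-23 through 2024-04-26 → extend to 2024-04-23 through 2024-04-26.
2024-04-28 through 2024-05-06 is disjoint → start new block.
2024-04-29 through 2024-05-05 overlaps/touches 2024-04-28 through 2024-05-06 → extend to 2024-04-28 through 2024-05-06.
2024-05-01 through 2024-05-04 overlaps/touches 2024-04-28 through 2024-05-06 → extend to 2024-04-28 through 2024-05-06.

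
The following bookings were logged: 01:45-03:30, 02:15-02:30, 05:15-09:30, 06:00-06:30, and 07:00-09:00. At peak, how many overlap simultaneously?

2

At 02:15, 2 of the intervals are simultaneously active.
No point has more.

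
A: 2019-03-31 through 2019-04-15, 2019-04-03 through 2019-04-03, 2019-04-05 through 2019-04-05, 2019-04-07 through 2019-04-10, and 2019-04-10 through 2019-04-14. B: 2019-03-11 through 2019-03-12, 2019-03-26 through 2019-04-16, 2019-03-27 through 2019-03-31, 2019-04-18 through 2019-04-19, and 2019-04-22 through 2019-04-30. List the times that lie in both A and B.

Merge the first list: 2019-03-31 through 2019-04-15.
Merge the second list: 2019-03-11 through 2019-03-12, 2019-03-26 through 2019-04-16, 2019-04-18 through 2019-04-19, 2019-04-22 through 2019-04-30.
2019-03-31 through 2019-04-15 overlaps B on 2019-03-31 through 2019-04-15.

2019-03-31 through 2019-04-15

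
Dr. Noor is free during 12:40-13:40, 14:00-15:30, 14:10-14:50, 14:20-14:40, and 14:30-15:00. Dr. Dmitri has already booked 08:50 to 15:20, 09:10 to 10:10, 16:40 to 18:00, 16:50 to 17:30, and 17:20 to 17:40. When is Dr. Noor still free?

15:20–15:30

First set merges to 12:40–13:40, 14:00–15:30.
Second set merges to 08:50–15:20, 16:40–18:00.
12:40–13:40 lies entirely inside B → drops out.
14:00–15:30 with B removed leaves 15:20–15:30.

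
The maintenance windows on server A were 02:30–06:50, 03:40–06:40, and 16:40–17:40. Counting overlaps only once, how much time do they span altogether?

Merged: 02:30–06:50, 16:40–17:40.
Lengths: 4 h 20 min + 1 h = 5 h 20 min.

5 h 20 min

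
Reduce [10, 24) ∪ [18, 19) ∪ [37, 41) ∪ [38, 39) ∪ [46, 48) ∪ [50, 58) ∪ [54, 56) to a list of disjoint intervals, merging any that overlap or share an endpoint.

[10, 24) ∪ [37, 41) ∪ [46, 48) ∪ [50, 58)

[18, 19) overlaps/touches [10, 24) → extend to [10, 24).
[37, 41) is disjoint → start new block.
[38, 39) overlaps/touches [37, 41) → extend to [37, 41).
[46, 48) is disjoint → start new block.
[50, 58) is disjoint → start new block.
[54, 56) overlaps/touches [50, 58) → extend to [50, 58).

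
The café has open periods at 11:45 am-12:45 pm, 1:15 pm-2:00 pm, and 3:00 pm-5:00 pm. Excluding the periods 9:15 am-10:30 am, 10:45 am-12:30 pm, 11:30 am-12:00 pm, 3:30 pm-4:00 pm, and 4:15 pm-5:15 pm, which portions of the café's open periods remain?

Second set merges to 9:15 am–10:30 am, 10:45 am–12:30 pm, 3:30 pm–4:00 pm, 4:15 pm–5:15 pm.
11:45 am–12:45 pm \ B = 12:30 pm–12:45 pm.
1:15 pm–2:00 pm: nothing removed.
3:00 pm–5:00 pm \ B = 3:00 pm–3:30 pm, 4:00 pm–4:15 pm.

12:30 pm–12:45 pm, 1:15 pm–2:00 pm, 3:00 pm–3:30 pm, 4:00 pm–4:15 pm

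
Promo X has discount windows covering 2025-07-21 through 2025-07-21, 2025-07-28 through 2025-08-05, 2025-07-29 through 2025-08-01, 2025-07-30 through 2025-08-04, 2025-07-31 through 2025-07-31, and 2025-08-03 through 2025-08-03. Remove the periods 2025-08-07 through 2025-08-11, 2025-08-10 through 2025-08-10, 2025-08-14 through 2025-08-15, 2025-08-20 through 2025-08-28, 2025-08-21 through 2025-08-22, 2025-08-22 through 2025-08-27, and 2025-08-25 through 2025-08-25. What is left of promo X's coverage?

2025-07-21 through 2025-07-21, 2025-07-28 through 2025-08-05

First set merges to 2025-07-21 through 2025-07-21, 2025-07-28 through 2025-08-05.
Second set merges to 2025-08-07 through 2025-08-11, 2025-08-14 through 2025-08-15, 2025-08-20 through 2025-08-28.
2025-07-21 through 2025-07-21 is untouched.
2025-07-28 through 2025-08-05 is untouched.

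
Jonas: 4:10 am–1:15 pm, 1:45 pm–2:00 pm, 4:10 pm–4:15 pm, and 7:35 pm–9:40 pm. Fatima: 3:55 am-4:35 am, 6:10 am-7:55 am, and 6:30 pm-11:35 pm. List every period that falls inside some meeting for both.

4:10 am-1:15 pm overlaps B on 4:10 am-4:35 am, 6:10 am-7:55 am.
1:45 pm-2:00 pm falls entirely outside B.
4:10 pm-4:15 pm falls entirely outside B.
7:35 pm-9:40 pm overlaps B on 7:35 pm-9:40 pm.

4:10 am-4:35 am, 6:10 am-7:55 am, 7:35 pm-9:40 pm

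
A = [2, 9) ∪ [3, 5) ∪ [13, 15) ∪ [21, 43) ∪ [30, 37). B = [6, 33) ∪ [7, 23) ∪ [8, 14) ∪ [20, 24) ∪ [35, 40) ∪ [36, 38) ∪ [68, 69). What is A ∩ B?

[6, 9) ∪ [13, 15) ∪ [21, 33) ∪ [35, 40)

Merge the first list: [2, 9), [13, 15), [21, 43).
Merge the second list: [6, 33), [35, 40), [68, 69).
[2, 9) overlaps B on [6, 9).
[13, 15) overlaps B on [13, 15).
[21, 43) overlaps B on [21, 33), [35, 40).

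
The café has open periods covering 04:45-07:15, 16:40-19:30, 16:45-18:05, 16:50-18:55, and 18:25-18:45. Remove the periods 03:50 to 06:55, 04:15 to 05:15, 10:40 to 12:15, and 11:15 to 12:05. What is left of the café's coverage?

06:55–07:15, 16:40–19:30

A, merged: 04:45–07:15, 16:40–19:30.
B, merged: 03:50–06:55, 10:40–12:15.
04:45–07:15 \ B = 06:55–07:15.
16:40–19:30: nothing removed.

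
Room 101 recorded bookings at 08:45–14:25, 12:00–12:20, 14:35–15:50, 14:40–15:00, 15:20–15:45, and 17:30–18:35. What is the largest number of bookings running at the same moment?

At 12:00, 2 of the intervals are simultaneously active.
No point has more.

2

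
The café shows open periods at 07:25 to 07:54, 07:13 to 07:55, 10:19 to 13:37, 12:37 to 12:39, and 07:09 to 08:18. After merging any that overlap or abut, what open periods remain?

Sort by start: 07:09–08:18, 07:13–07:55, 07:25–07:54, 10:19–13:37, 12:37–12:39.
07:13–07:55 overlaps/touches 07:09–08:18 → extend to 07:09–08:18.
07:25–07:54 overlaps/touches 07:09–08:18 → extend to 07:09–08:18.
10:19–13:37 is disjoint → start new block.
12:37–12:39 overlaps/touches 10:19–13:37 → extend to 10:19–13:37.

07:09–08:18, 10:19–13:37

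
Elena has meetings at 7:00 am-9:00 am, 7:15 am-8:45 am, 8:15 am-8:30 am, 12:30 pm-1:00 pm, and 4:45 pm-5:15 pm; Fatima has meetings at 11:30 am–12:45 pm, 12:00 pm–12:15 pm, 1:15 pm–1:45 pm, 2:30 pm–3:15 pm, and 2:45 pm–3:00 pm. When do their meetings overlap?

12:30 pm-12:45 pm

First set merges to 7:00 am-9:00 am, 12:30 pm-1:00 pm, 4:45 pm-5:15 pm.
Second set merges to 11:30 am-12:45 pm, 1:15 pm-1:45 pm, 2:30 pm-3:15 pm.
7:00 am-9:00 am meets no B interval.
12:30 pm-1:00 pm ∩ B → 12:30 pm-12:45 pm.
4:45 pm-5:15 pm meets no B interval.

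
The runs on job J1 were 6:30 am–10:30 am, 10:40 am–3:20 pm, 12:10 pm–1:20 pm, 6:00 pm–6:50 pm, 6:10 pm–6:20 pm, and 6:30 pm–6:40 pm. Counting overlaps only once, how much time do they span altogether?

Merged: 6:30 am–10:30 am, 10:40 am–3:20 pm, 6:00 pm–6:50 pm.
Lengths: 4 h + 4 h 40 min + 50 min = 9 h 30 min.

9 h 30 min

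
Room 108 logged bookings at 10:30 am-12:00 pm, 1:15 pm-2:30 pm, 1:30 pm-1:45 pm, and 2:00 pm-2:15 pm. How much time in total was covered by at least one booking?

2 h 45 min

Merged: 10:30 am-12:00 pm, 1:15 pm-2:30 pm.
Lengths: 1 h 30 min + 1 h 15 min = 2 h 45 min.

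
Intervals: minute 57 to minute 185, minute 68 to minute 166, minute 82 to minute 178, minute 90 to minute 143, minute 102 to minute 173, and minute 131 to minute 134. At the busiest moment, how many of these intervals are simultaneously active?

6

Walk the sorted start/end points keeping a running depth.
The depth first hits 6 at minute 131.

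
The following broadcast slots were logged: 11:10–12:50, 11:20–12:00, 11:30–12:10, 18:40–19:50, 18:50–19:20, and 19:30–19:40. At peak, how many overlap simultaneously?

At 11:30, 3 of the intervals are simultaneously active.
No point has more.

3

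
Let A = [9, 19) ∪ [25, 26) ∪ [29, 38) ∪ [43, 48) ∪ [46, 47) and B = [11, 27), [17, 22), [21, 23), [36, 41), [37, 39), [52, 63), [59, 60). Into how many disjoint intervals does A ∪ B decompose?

4

Merge the first list: [9, 19), [25, 26), [29, 38), [43, 48).
Merge the second list: [11, 27), [36, 41), [52, 63).
A ∪ B = [9, 27), [29, 41), [43, 48), [52, 63).
That is 4 disjoint pieces.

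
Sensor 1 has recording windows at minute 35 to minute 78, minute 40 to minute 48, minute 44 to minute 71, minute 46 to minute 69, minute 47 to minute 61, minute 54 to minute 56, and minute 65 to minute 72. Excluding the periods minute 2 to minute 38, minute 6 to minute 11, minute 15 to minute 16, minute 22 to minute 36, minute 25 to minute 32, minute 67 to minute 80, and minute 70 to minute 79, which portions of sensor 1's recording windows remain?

minute 38 to minute 67

Merge the first list: minute 35 to minute 78.
Merge the second list: minute 2 to minute 38, minute 67 to minute 80.
minute 35 to minute 78 with B removed leaves minute 38 to minute 67.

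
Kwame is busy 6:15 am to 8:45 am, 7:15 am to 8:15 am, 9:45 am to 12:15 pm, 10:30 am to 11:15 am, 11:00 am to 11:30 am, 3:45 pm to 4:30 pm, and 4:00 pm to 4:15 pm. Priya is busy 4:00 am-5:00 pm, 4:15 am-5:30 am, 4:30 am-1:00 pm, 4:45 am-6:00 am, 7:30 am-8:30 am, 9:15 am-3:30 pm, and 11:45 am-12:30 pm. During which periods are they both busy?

6:15 am–8:45 am, 9:45 am–12:15 pm, 3:45 pm–4:30 pm

First set merges to 6:15 am–8:45 am, 9:45 am–12:15 pm, 3:45 pm–4:30 pm.
Second set merges to 4:00 am–5:00 pm.
6:15 am–8:45 am ∩ B → 6:15 am–8:45 am.
9:45 am–12:15 pm ∩ B → 9:45 am–12:15 pm.
3:45 pm–4:30 pm ∩ B → 3:45 pm–4:30 pm.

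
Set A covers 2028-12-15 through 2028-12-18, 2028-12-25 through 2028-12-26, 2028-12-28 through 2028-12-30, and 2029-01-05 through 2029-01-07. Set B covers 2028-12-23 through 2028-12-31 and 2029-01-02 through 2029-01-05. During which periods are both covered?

2028-12-15 through 2028-12-18 falls entirely outside B.
2028-12-25 through 2028-12-26 overlaps B on 2028-12-25 through 2028-12-26.
2028-12-28 through 2028-12-30 overlaps B on 2028-12-28 through 2028-12-30.
2029-01-05 through 2029-01-07 overlaps B on 2029-01-05 through 2029-01-05.

2028-12-25 through 2028-12-26, 2028-12-28 through 2028-12-30, 2029-01-05 through 2029-01-05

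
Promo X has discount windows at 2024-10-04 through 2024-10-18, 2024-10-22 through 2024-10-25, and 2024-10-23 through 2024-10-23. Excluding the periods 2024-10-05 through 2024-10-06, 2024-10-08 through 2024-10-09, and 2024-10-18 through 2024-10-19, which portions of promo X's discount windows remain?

A, merged: 2024-10-04 through 2024-10-18, 2024-10-22 through 2024-10-25.
2024-10-04 through 2024-10-18 with B removed leaves 2024-10-04 through 2024-10-04, 2024-10-07 through 2024-10-07, 2024-10-10 through 2024-10-17.
2024-10-22 through 2024-10-25 is untouched.

2024-10-04 through 2024-10-04, 2024-10-07 through 2024-10-07, 2024-10-10 through 2024-10-17, 2024-10-22 through 2024-10-25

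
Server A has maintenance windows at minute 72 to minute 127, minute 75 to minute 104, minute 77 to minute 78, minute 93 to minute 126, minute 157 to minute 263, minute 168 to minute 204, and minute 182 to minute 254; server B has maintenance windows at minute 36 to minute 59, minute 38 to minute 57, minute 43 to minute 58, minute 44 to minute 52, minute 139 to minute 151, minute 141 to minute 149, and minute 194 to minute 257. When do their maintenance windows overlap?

minute 194 to minute 257

First set merges to minute 72 to minute 127, minute 157 to minute 263.
Second set merges to minute 36 to minute 59, minute 139 to minute 151, minute 194 to minute 257.
minute 72 to minute 127: no overlap with the second set.
minute 157 to minute 263 meets the second set on minute 194 to minute 257.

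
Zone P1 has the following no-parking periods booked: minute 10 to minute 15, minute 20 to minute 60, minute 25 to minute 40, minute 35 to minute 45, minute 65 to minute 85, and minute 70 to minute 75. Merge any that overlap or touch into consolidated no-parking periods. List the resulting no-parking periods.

minute 20 to minute 60 is disjoint → start new block.
minute 25 to minute 40 overlaps/touches minute 20 to minute 60 → extend to minute 20 to minute 60.
minute 35 to minute 45 overlaps/touches minute 20 to minute 60 → extend to minute 20 to minute 60.
minute 65 to minute 85 is disjoint → start new block.
minute 70 to minute 75 overlaps/touches minute 65 to minute 85 → extend to minute 65 to minute 85.

minute 10 to minute 15, minute 20 to minute 60, minute 65 to minute 85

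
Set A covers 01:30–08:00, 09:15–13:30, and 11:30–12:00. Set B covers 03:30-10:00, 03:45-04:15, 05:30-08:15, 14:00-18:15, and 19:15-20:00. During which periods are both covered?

03:30–08:00, 09:15–10:00

Merge the first list: 01:30–08:00, 09:15–13:30.
Merge the second list: 03:30–10:00, 14:00–18:15, 19:15–20:00.
01:30–08:00 overlaps B on 03:30–08:00.
09:15–13:30 overlaps B on 09:15–10:00.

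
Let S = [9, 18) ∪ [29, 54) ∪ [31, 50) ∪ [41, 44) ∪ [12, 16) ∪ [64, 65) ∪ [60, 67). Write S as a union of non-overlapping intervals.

Sort by start: [9, 18), [12, 16), [29, 54), [31, 50), [41, 44), [60, 67), [64, 65).
[12, 16) overlaps/touches [9, 18) → extend to [9, 18).
[29, 54) is disjoint → start new block.
[31, 50) overlaps/touches [29, 54) → extend to [29, 54).
[41, 44) overlaps/touches [29, 54) → extend to [29, 54).
[60, 67) is disjoint → start new block.
[64, 65) overlaps/touches [60, 67) → extend to [60, 67).

[9, 18) ∪ [29, 54) ∪ [60, 67)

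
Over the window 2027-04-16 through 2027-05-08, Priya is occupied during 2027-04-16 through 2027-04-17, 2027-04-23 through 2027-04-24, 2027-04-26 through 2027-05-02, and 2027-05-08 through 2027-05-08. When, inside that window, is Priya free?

2027-04-18 through 2027-04-22, 2027-04-25 through 2027-04-25, 2027-05-03 through 2027-05-07

The merged coverage is 2027-04-16 through 2027-04-17, 2027-04-23 through 2027-04-24, 2027-04-26 through 2027-05-02, 2027-05-08 through 2027-05-08.
Gaps within 2027-04-16 through 2027-05-08: 2027-04-18 through 2027-04-22, 2027-04-25 through 2027-04-25, 2027-05-03 through 2027-05-07.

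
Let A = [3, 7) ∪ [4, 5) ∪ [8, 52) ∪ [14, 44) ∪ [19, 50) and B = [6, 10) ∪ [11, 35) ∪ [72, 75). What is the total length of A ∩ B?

27

First set merges to [3, 7), [8, 52).
A ∩ B = [6, 7), [8, 10), [11, 35).
Total: 1 + 2 + 24 = 27.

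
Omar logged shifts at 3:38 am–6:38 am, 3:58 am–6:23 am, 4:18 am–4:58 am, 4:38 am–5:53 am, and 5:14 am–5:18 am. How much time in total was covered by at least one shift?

3 h

Merged: 3:38 am–6:38 am.
Length: 3 h.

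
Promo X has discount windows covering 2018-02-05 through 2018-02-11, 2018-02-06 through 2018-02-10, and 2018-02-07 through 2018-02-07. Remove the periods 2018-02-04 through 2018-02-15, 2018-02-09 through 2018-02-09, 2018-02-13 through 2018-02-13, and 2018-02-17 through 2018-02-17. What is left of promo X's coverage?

First set merges to 2018-02-05 through 2018-02-11.
Second set merges to 2018-02-04 through 2018-02-15, 2018-02-17 through 2018-02-17.
2018-02-05 through 2018-02-11: entirely removed.

none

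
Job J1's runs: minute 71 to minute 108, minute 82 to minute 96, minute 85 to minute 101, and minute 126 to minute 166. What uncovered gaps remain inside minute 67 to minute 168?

After merging, the occupied span is minute 71 to minute 108, minute 126 to minute 166.
Gaps within minute 67 to minute 168: minute 67 to minute 71, minute 108 to minute 126, minute 166 to minute 168.

minute 67 to minute 71, minute 108 to minute 126, minute 166 to minute 168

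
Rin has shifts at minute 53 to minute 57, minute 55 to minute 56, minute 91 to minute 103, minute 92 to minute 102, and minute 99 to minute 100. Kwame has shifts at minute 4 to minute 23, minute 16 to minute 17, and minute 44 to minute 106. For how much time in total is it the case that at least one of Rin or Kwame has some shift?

81 minutes

First set merges to minute 53 to minute 57, minute 91 to minute 103.
Second set merges to minute 4 to minute 23, minute 44 to minute 106.
A ∪ B = minute 4 to minute 23, minute 44 to minute 106.
Total: 19 minutes + 62 minutes = 81 minutes.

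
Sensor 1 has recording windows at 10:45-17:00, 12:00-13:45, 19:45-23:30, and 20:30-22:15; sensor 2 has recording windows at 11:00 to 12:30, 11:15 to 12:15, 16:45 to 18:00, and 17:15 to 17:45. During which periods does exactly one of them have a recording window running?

10:45–11:00, 12:30–16:45, 17:00–18:00, 19:45–23:30

Merge the first list: 10:45–17:00, 19:45–23:30.
Merge the second list: 11:00–12:30, 16:45–18:00.
A but not B: 10:45–11:00, 12:30–16:45, 19:45–23:30.
B but not A: 17:00–18:00.
Combining gives A △ B.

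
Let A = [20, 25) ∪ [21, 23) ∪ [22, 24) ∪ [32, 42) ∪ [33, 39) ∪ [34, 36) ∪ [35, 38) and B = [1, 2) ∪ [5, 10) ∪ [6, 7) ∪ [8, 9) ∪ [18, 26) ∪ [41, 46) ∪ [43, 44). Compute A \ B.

First set merges to [20, 25), [32, 42).
Second set merges to [1, 2), [5, 10), [18, 26), [41, 46).
[20, 25): fully covered by B → removed.
[32, 42) minus B → [32, 41).

[32, 41)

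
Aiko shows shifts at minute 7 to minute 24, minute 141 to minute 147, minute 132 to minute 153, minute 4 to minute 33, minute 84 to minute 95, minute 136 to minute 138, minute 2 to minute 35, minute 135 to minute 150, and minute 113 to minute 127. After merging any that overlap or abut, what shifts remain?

Sort by start: minute 2 to minute 35, minute 4 to minute 33, minute 7 to minute 24, minute 84 to minute 95, minute 113 to minute 127, minute 132 to minute 153, minute 135 to minute 150, minute 136 to minute 138, minute 141 to minute 147.
minute 4 to minute 33 overlaps/touches minute 2 to minute 35 → extend to minute 2 to minute 35.
minute 7 to minute 24 overlaps/touches minute 2 to minute 35 → extend to minute 2 to minute 35.
minute 84 to minute 95 is disjoint → start new block.
minute 113 to minute 127 is disjoint → start new block.
minute 132 to minute 153 is disjoint → start new block.
minute 135 to minute 150 overlaps/touches minute 132 to minute 153 → extend to minute 132 to minute 153.
minute 136 to minute 138 overlaps/touches minute 132 to minute 153 → extend to minute 132 to minute 153.
minute 141 to minute 147 overlaps/touches minute 132 to minute 153 → extend to minute 132 to minute 153.

minute 2 to minute 35, minute 84 to minute 95, minute 113 to minute 127, minute 132 to minute 153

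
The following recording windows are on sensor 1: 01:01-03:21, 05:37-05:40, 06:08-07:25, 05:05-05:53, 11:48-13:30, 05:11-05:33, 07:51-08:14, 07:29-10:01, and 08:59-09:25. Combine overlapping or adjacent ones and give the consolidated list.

Sort by start: 01:01-03:21, 05:05-05:53, 05:11-05:33, 05:37-05:40, 06:08-07:25, 07:29-10:01, 07:51-08:14, 08:59-09:25, 11:48-13:30.
05:05-05:53 is disjoint → start new block.
05:11-05:33 overlaps/touches 05:05-05:53 → extend to 05:05-05:53.
05:37-05:40 overlaps/touches 05:05-05:53 → extend to 05:05-05:53.
06:08-07:25 is disjoint → start new block.
07:29-10:01 is disjoint → start new block.
07:51-08:14 overlaps/touches 07:29-10:01 → extend to 07:29-10:01.
08:59-09:25 overlaps/touches 07:29-10:01 → extend to 07:29-10:01.
11:48-13:30 is disjoint → start new block.

01:01-03:21, 05:05-05:53, 06:08-07:25, 07:29-10:01, 11:48-13:30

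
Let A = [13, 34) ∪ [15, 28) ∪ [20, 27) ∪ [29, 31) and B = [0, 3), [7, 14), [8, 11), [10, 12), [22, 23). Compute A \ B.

[14, 22) ∪ [23, 34)

First set merges to [13, 34).
Second set merges to [0, 3), [7, 14), [22, 23).
[13, 34) with B removed leaves [14, 22), [23, 34).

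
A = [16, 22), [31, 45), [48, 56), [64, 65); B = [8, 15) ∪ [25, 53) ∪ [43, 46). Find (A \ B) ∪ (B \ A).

Merge the second list: [8, 15), [25, 53).
A but not B: [16, 22), [53, 56), [64, 65).
B but not A: [8, 15), [25, 31), [45, 48).
Combining gives A △ B.

[8, 15) ∪ [16, 22) ∪ [25, 31) ∪ [45, 48) ∪ [53, 56) ∪ [64, 65)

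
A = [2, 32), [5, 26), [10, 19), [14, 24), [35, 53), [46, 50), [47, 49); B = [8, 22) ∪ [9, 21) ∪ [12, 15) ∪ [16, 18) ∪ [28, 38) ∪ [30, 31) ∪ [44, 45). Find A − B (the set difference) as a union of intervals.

Merge the first list: [2, 32), [35, 53).
Merge the second list: [8, 22), [28, 38), [44, 45).
[2, 32) minus B → [2, 8), [22, 28).
[35, 53) minus B → [38, 44), [45, 53).

[2, 8) ∪ [22, 28) ∪ [38, 44) ∪ [45, 53)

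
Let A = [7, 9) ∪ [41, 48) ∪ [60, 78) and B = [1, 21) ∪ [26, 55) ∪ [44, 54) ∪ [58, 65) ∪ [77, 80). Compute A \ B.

[65, 77)

Second set merges to [1, 21), [26, 55), [58, 65), [77, 80).
[7, 9): entirely removed.
[41, 48): entirely removed.
[60, 78) \ B = [65, 77).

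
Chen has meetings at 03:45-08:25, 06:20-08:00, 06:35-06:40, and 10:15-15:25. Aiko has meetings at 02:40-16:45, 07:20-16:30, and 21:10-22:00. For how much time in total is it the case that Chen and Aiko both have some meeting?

9 h 50 min

First set merges to 03:45-08:25, 10:15-15:25.
Second set merges to 02:40-16:45, 21:10-22:00.
A ∩ B = 03:45-08:25, 10:15-15:25.
Total: 4 h 40 min + 5 h 10 min = 9 h 50 min.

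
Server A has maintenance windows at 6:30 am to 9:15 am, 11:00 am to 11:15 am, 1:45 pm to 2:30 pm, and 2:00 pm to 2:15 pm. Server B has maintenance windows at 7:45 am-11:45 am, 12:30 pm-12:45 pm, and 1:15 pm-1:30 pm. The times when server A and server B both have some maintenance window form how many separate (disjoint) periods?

A, merged: 6:30 am-9:15 am, 11:00 am-11:15 am, 1:45 pm-2:30 pm.
A ∩ B = 7:45 am-9:15 am, 11:00 am-11:15 am.
That is 2 disjoint pieces.

2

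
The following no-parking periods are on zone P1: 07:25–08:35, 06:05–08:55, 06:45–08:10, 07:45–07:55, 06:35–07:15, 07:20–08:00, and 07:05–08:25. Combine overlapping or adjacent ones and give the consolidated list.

06:05–08:55

Sort by start: 06:05–08:55, 06:35–07:15, 06:45–08:10, 07:05–08:25, 07:20–08:00, 07:25–08:35, 07:45–07:55.
06:35–07:15 overlaps/touches 06:05–08:55 → extend to 06:05–08:55.
06:45–08:10 overlaps/touches 06:05–08:55 → extend to 06:05–08:55.
07:05–08:25 overlaps/touches 06:05–08:55 → extend to 06:05–08:55.
07:20–08:00 overlaps/touches 06:05–08:55 → extend to 06:05–08:55.
07:25–08:35 overlaps/touches 06:05–08:55 → extend to 06:05–08:55.
07:45–07:55 overlaps/touches 06:05–08:55 → extend to 06:05–08:55.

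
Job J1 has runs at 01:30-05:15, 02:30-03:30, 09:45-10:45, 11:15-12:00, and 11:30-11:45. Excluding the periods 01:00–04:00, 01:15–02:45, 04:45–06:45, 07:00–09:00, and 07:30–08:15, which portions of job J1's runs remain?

04:00-04:45, 09:45-10:45, 11:15-12:00

Merge the first list: 01:30-05:15, 09:45-10:45, 11:15-12:00.
Merge the second list: 01:00-04:00, 04:45-06:45, 07:00-09:00.
01:30-05:15 with B removed leaves 04:00-04:45.
09:45-10:45 is untouched.
11:15-12:00 is untouched.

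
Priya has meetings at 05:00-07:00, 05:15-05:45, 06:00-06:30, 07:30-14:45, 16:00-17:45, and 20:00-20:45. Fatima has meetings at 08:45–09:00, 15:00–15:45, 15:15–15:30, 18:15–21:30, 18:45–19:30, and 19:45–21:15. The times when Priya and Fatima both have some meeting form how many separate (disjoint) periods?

Merge the first list: 05:00-07:00, 07:30-14:45, 16:00-17:45, 20:00-20:45.
Merge the second list: 08:45-09:00, 15:00-15:45, 18:15-21:30.
A ∩ B = 08:45-09:00, 20:00-20:45.
That is 2 disjoint pieces.

2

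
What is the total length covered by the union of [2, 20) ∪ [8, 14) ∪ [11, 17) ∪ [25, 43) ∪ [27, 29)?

Merged: [2, 20), [25, 43).
Lengths: 18 + 18 = 36.

36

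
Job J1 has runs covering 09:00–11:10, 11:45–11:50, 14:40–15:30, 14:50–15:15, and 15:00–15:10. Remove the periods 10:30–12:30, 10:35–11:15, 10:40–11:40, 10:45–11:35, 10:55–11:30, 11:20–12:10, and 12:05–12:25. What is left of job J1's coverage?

Merge the first list: 09:00–11:10, 11:45–11:50, 14:40–15:30.
Merge the second list: 10:30–12:30.
09:00–11:10 minus B → 09:00–10:30.
11:45–11:50: fully covered by B → removed.
14:40–15:30: no B overlap → unchanged.

09:00–10:30, 14:40–15:30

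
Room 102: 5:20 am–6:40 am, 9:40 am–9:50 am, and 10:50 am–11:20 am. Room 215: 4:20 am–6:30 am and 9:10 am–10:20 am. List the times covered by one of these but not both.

Only in the first: 6:30 am–6:40 am, 10:50 am–11:20 am.
Only in the second: 4:20 am–5:20 am, 9:10 am–9:40 am, 9:50 am–10:20 am.
Together these are the periods covered by exactly one.

4:20 am–5:20 am, 6:30 am–6:40 am, 9:10 am–9:40 am, 9:50 am–10:20 am, 10:50 am–11:20 am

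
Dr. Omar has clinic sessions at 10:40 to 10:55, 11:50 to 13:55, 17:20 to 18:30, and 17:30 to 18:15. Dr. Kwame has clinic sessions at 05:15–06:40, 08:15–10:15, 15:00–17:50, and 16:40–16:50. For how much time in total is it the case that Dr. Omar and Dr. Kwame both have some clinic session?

A, merged: 10:40-10:55, 11:50-13:55, 17:20-18:30.
B, merged: 05:15-06:40, 08:15-10:15, 15:00-17:50.
A ∩ B = 17:20-17:50.
Total: 30 min.

30 min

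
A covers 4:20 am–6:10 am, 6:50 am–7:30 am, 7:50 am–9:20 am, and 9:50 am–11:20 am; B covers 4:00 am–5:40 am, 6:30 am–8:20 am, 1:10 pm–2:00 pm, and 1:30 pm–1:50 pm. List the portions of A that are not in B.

5:40 am–6:10 am, 8:20 am–9:20 am, 9:50 am–11:20 am

Merge the second list: 4:00 am–5:40 am, 6:30 am–8:20 am, 1:10 pm–2:00 pm.
4:20 am–6:10 am \ B = 5:40 am–6:10 am.
6:50 am–7:30 am: entirely removed.
7:50 am–9:20 am \ B = 8:20 am–9:20 am.
9:50 am–11:20 am: nothing removed.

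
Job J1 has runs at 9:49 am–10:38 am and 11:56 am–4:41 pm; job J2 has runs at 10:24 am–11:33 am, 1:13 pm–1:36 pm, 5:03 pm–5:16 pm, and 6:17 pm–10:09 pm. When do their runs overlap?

10:24 am–10:38 am, 1:13 pm–1:36 pm

9:49 am–10:38 am ∩ B → 10:24 am–10:38 am.
11:56 am–4:41 pm ∩ B → 1:13 pm–1:36 pm.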